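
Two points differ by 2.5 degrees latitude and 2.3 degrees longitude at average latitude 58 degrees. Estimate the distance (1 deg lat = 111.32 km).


dlat_km = 2.5 * 111.32 = 278.3
dlon_km = 2.3 * 111.32 * cos(58) ≈ 135.678
dist = sqrt(278.3^2 + 135.678^2) ≈ 309.6 km

309.6 km


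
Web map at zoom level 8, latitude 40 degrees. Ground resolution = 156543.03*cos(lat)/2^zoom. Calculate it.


res = 156543.03 * cos(40) / 2^8 = 156543.03 * 0.76604444 / 256 = 468.43 m/pixel

468.43 m/pixel


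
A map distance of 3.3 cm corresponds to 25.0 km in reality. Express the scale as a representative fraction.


ground = 25.0 km = 2500000 cm; RF denominator = ground / map = 2500000 / 3.3 ≈ 757576; RF = 1:757576

1:757576


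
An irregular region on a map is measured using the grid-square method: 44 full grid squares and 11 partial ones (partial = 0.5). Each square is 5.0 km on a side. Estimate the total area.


effective squares = 44 + 11 * 0.5 = 49.5
area = 49.5 * 25.0 = 1237.5 km^2

1237.5 km^2


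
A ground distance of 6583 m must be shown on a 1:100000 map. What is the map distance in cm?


map_cm = 6583 * 100 / 100000 = 6.583 cm ≈ 6.58 cm

6.58 cm


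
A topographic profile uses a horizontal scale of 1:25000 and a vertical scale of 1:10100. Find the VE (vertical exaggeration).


VE = horizontal_scale / vertical_scale = 25000 / 10100 ≈ 2.5

2.5x


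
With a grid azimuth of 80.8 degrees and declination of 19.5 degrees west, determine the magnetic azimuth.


magnetic azimuth = grid azimuth - declination (east +ve)
mag_az = 80.8 - -19.5 = 100.3 degrees

100.3 degrees


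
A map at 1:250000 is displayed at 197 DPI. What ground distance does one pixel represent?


pixel_cm = 2.54 / 197 ≈ 0.012893 cm
ground = pixel_cm * 250000 / 100 = 2.54 * 250000 / (197 * 100) = 635000 / 19700 ≈ 32.23 m

32.23 m


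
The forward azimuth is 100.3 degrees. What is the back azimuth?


back azimuth = (100.3 + 180) mod 360 = 280.3 degrees

280.3 degrees


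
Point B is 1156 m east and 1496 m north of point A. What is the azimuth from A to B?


az = atan2(1156, 1496) = 37.7 deg
adjusted to 0-360: 37.7 degrees

37.7 degrees


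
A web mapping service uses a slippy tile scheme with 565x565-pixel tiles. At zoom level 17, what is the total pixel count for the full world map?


tiles per axis = 2^17 = 131072
total tiles = 131072^2 = 17179869184
pixels per axis = 131072 * 565 = 74055680
total pixels = 74055680^2 = 5484243740262400

5484243740262400 pixels


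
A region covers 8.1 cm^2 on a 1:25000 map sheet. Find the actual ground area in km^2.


ground_area = 8.1 * (25000/100)^2 = 506250.0 m^2 = 0.50625 km^2 ≈ 0.506 km^2

0.506 km^2


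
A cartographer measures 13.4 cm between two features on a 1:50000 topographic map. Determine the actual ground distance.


ground = 13.4 cm * 50000 / 100 = 6700.0 m = 6.7 km

6.7 km


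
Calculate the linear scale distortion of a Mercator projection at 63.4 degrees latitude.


SF = 1 / cos(63.4) = 1 / 0.447759 = 2.233

2.233


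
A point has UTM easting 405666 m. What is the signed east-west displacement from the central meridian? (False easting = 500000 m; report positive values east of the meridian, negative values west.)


displacement = 405666 - 500000 = -94334 m

-94334 m


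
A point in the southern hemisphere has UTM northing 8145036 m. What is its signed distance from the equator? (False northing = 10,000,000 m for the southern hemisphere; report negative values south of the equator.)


For southern: actual = 8145036 - 10000000 = -1854964 m

-1854964 m


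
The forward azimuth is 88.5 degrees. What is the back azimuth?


back azimuth = (88.5 + 180) mod 360 = 268.5 degrees

268.5 degrees


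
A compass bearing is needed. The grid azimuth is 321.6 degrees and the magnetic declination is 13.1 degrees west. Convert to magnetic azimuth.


magnetic azimuth = grid azimuth - declination (east +ve)
mag_az = 321.6 - -13.1 = 334.7 degrees

334.7 degrees


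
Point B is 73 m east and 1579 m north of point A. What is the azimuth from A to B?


az = atan2(73, 1579) = 2.6 deg
adjusted to 0-360: 2.6 degrees

2.6 degrees


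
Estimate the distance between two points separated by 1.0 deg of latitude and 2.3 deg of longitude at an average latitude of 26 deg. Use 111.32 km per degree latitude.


dlat_km = 1.0 * 111.32 = 111.32
dlon_km = 2.3 * 111.32 * cos(26) ≈ 230.124
dist = sqrt(111.32^2 + 230.124^2) ≈ 255.6 km

255.6 km


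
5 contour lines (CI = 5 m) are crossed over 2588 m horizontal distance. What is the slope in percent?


elevation change = 5 * 5 = 25 m
slope = 25 / 2588 * 100 = 1.0%

1.0%


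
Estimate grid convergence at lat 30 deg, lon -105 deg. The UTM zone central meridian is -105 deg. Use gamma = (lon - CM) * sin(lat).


gamma = (-105 - -105) * sin(30) = 0 * 0.5 = 0.0 degrees

0.0 degrees


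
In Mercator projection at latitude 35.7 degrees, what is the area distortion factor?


area_distortion = 1/cos^2(35.7) = 1.516

1.516


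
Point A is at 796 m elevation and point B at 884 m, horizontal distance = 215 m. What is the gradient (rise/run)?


gradient = (884 - 796) / 215 = 88 / 215 = 0.4093

0.4093


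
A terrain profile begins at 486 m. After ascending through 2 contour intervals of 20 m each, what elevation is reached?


elevation = 486 + 2 * 20 = 526 m

526 m


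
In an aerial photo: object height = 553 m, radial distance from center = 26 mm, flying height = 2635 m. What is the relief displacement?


d = h * r / H = 553 * 26 / 2635 = 5.46 mm

5.46 mm


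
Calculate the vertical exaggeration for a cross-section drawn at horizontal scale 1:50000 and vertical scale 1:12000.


VE = horizontal_scale / vertical_scale = 50000 / 12000 ≈ 4.2

4.2x


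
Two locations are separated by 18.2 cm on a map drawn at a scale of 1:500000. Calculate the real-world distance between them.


ground = 18.2 cm * 500000 / 100 = 91000.0 m = 91.0 km

91.0 km


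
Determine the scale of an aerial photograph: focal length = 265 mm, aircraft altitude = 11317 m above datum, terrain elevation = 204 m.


scale = f / (H - h) = 265 mm / 11113 m = 265 / 11113000 = 1:41936

1:41936


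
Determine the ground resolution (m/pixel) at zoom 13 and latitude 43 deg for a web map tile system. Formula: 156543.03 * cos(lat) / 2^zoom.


res = 156543.03 * cos(43) / 2^13 = 156543.03 * 0.7313537 / 8192 = 13.98 m/pixel

13.98 m/pixel


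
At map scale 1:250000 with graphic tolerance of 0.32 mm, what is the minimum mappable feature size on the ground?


ground = 0.32 mm * 250000 / 1000 = 80.0 m

80.0 m


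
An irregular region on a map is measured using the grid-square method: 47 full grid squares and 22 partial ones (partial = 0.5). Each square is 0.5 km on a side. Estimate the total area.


effective squares = 47 + 22 * 0.5 = 58.0
area = 58.0 * 0.25 = 14.5 km^2

14.5 km^2


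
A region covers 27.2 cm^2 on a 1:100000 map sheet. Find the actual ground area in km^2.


ground_area = 27.2 * (100000/100)^2 = 27200000.0 m^2 = 27.2 km^2

27.2 km^2


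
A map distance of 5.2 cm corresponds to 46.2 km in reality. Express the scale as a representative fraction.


ground = 46.2 km = 4620000 cm; RF denominator = ground / map = 4620000 / 5.2 ≈ 888462; RF = 1:888462

1:888462


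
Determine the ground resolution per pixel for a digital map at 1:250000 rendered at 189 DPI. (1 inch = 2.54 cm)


pixel_cm = 2.54 / 189 ≈ 0.013439 cm
ground = pixel_cm * 250000 / 100 = 2.54 * 250000 / (189 * 100) = 635000 / 18900 ≈ 33.6 m

33.6 m


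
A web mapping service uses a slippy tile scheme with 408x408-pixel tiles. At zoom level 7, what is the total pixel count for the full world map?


tiles per axis = 2^7 = 128
total tiles = 128^2 = 16384
pixels per axis = 128 * 408 = 52224
total pixels = 52224^2 = 2727346176

2727346176 pixels


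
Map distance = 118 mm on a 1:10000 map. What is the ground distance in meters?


ground = 118 mm * 10000 / 1000 = 1180.0 m

1180.0 m


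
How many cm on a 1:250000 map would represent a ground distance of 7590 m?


map_cm = 7590 * 100 / 250000 = 3.036 cm ≈ 3.04 cm

3.04 cm


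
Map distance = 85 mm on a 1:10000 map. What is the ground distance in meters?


ground = 85 mm * 10000 / 1000 = 850.0 m

850.0 m


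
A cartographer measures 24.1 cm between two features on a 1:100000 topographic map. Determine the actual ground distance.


ground = 24.1 cm * 100000 / 100 = 24100.0 m = 24.1 km

24.1 km


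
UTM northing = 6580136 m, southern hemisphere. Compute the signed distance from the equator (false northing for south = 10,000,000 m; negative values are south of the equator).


For southern: actual = 6580136 - 10000000 = -3419864 m

-3419864 m


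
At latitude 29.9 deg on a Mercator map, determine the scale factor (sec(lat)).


SF = 1 / cos(29.9) = 1 / 0.866897 = 1.154

1.154


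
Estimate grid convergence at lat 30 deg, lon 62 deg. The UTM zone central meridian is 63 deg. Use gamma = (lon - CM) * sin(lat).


gamma = (62 - 63) * sin(30) = -1 * 0.5 = -0.5 degrees

-0.5 degrees


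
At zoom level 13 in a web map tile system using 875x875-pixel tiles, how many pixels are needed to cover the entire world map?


tiles per axis = 2^13 = 8192
total tiles = 8192^2 = 67108864
pixels per axis = 8192 * 875 = 7168000
total pixels = 7168000^2 = 51380224000000

51380224000000 pixels


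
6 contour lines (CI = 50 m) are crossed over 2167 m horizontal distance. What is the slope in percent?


elevation change = 6 * 50 = 300 m
slope = 300 / 2167 * 100 = 13.8%

13.8%


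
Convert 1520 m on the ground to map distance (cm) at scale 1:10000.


map_cm = 1520 * 100 / 10000 = 15.2 cm

15.2 cm


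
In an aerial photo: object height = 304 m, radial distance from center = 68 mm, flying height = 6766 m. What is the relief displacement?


d = h * r / H = 304 * 68 / 6766 = 3.06 mm

3.06 mm


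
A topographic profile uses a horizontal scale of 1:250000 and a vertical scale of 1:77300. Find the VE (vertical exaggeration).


VE = horizontal_scale / vertical_scale = 250000 / 77300 ≈ 3.2

3.2x


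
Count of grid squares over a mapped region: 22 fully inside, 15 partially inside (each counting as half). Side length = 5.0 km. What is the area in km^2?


effective squares = 22 + 15 * 0.5 = 29.5
area = 29.5 * 25.0 = 737.5 km^2

737.5 km^2


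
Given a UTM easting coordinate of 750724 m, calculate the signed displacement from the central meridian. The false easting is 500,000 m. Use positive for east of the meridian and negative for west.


displacement = 750724 - 500000 = 250724 m

250724 m


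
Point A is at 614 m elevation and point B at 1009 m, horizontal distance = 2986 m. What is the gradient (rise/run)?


gradient = (1009 - 614) / 2986 = 395 / 2986 = 0.1323

0.1323


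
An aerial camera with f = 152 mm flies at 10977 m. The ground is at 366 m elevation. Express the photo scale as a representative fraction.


scale = f / (H - h) = 152 mm / 10611 m = 152 / 10611000 = 1:69809

1:69809


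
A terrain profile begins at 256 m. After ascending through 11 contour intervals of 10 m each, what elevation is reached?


elevation = 256 + 11 * 10 = 366 m

366 m


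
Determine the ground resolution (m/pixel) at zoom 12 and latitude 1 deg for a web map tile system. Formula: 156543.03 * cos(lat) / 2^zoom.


res = 156543.03 * cos(1) / 2^12 = 156543.03 * 0.9998477 / 4096 = 38.21 m/pixel

38.21 m/pixel


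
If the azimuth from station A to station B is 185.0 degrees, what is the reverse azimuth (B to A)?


back azimuth = (185.0 + 180) mod 360 = 5.0 degrees

5.0 degrees


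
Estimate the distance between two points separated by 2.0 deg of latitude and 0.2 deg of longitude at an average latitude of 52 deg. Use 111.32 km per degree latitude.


dlat_km = 2.0 * 111.32 = 222.64
dlon_km = 0.2 * 111.32 * cos(52) ≈ 13.707
dist = sqrt(222.64^2 + 13.707^2) ≈ 223.1 km

223.1 km


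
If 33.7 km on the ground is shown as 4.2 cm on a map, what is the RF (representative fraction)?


ground = 33.7 km = 3370000 cm; RF denominator = ground / map = 3370000 / 4.2 ≈ 802381; RF = 1:802381

1:802381


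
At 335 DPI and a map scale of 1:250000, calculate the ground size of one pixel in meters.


pixel_cm = 2.54 / 335 ≈ 0.007582 cm
ground = pixel_cm * 250000 / 100 = 2.54 * 250000 / (335 * 100) = 635000 / 33500 ≈ 18.96 m

18.96 m


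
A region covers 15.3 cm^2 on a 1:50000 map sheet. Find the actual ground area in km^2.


ground_area = 15.3 * (50000/100)^2 = 3825000.0 m^2 = 3.825 km^2

3.825 km^2


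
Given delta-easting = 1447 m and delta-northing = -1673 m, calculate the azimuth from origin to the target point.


az = atan2(1447, -1673) = 139.1 deg
adjusted to 0-360: 139.1 degrees

139.1 degrees


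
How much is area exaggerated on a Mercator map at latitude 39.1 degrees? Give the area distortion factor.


area_distortion = 1/cos^2(39.1) = 1.66

1.66


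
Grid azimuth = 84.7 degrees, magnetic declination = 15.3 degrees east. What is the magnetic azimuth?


magnetic azimuth = grid azimuth - declination (east +ve)
mag_az = 84.7 - 15.3 = 69.4 degrees

69.4 degrees


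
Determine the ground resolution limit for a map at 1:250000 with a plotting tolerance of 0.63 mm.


ground = 0.63 mm * 250000 / 1000 = 157.5 m

157.5 m


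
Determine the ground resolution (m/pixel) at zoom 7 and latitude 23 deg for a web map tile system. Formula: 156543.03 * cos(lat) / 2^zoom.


res = 156543.03 * cos(23) / 2^7 = 156543.03 * 0.92050485 / 128 = 1125.77 m/pixel

1125.77 m/pixel


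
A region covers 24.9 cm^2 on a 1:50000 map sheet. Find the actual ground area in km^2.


ground_area = 24.9 * (50000/100)^2 = 6225000.0 m^2 = 6.225 km^2

6.225 km^2


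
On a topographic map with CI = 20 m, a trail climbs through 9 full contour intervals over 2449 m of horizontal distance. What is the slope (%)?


elevation change = 9 * 20 = 180 m
slope = 180 / 2449 * 100 = 7.3%

7.3%


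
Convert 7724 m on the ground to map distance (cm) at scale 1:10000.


map_cm = 7724 * 100 / 10000 = 77.24 cm

77.24 cm


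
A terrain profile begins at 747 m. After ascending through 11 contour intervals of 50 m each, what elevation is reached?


elevation = 747 + 11 * 50 = 1297 m

1297 m


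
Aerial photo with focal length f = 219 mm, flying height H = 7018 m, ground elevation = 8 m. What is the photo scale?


scale = f / (H - h) = 219 mm / 7010 m = 219 / 7010000 = 1:32009

1:32009


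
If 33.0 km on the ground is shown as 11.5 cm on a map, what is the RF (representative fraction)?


ground = 33.0 km = 3300000 cm; RF denominator = ground / map = 3300000 / 11.5 ≈ 286957; RF = 1:286957

1:286957


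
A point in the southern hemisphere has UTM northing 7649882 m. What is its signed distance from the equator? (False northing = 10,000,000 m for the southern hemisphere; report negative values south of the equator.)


For southern: actual = 7649882 - 10000000 = -2350118 m

-2350118 m


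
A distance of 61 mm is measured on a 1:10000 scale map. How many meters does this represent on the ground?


ground = 61 mm * 10000 / 1000 = 610.0 m

610.0 m


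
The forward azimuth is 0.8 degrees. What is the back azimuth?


back azimuth = (0.8 + 180) mod 360 = 180.8 degrees

180.8 degrees


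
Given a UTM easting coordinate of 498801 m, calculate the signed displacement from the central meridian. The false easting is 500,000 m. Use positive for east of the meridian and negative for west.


displacement = 498801 - 500000 = -1199 m

-1199 m


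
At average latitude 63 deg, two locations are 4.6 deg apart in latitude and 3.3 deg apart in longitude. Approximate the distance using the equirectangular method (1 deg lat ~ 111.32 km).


dlat_km = 4.6 * 111.32 = 512.072
dlon_km = 3.3 * 111.32 * cos(63) ≈ 166.776
dist = sqrt(512.072^2 + 166.776^2) ≈ 538.5 km

538.5 km


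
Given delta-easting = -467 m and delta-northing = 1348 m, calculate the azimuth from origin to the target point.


az = atan2(-467, 1348) = -19.1 deg
adjusted to 0-360: 340.9 degrees

340.9 degrees


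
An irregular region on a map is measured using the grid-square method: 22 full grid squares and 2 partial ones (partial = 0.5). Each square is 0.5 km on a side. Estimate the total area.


effective squares = 22 + 2 * 0.5 = 23.0
area = 23.0 * 0.25 = 5.75 km^2

5.75 km^2


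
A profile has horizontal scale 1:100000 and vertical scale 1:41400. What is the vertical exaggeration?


VE = horizontal_scale / vertical_scale = 100000 / 41400 ≈ 2.4

2.4x


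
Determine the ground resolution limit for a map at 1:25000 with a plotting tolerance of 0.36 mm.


ground = 0.36 mm * 25000 / 1000 = 9.0 m

9.0 m


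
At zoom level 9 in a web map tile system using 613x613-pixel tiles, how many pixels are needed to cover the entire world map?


tiles per axis = 2^9 = 512
total tiles = 512^2 = 262144
pixels per axis = 512 * 613 = 313856
total pixels = 313856^2 = 98505588736

98505588736 pixels


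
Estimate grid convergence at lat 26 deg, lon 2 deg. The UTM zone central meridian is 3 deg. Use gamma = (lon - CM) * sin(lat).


gamma = (2 - 3) * sin(26) = -1 * 0.438371 = -0.438 degrees

-0.438 degrees


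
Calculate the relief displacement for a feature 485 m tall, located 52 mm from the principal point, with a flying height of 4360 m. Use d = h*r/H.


d = h * r / H = 485 * 52 / 4360 = 5.78 mm

5.78 mm


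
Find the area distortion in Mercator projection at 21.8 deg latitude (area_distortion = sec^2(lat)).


area_distortion = 1/cos^2(21.8) = 1.16

1.16


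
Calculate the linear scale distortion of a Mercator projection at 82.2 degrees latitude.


SF = 1 / cos(82.2) = 1 / 0.135716 = 7.368

7.368


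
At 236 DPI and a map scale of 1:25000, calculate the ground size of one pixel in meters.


pixel_cm = 2.54 / 236 ≈ 0.010763 cm
ground = pixel_cm * 25000 / 100 = 2.54 * 25000 / (236 * 100) = 63500 / 23600 ≈ 2.69 m

2.69 m


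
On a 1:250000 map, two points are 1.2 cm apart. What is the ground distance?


ground = 1.2 cm * 250000 / 100 = 3000.0 m = 3.0 km

3.0 km


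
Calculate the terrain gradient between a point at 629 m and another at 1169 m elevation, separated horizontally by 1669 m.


gradient = (1169 - 629) / 1669 = 540 / 1669 = 0.3235

0.3235


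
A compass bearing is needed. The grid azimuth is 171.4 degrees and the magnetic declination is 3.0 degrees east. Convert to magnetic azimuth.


magnetic azimuth = grid azimuth - declination (east +ve)
mag_az = 171.4 - 3.0 = 168.4 degrees

168.4 degrees


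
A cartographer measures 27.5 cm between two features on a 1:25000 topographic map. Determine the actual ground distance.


ground = 27.5 cm * 25000 / 100 = 6875.0 m = 6.875 km

6.875 km


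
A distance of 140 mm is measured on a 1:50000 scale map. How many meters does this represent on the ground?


ground = 140 mm * 50000 / 1000 = 7000.0 m

7000.0 m


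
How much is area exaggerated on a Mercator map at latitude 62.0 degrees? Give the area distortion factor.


area_distortion = 1/cos^2(62.0) = 4.537

4.537


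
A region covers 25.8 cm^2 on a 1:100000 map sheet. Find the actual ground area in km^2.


ground_area = 25.8 * (100000/100)^2 = 25800000.0 m^2 = 25.8 km^2

25.8 km^2


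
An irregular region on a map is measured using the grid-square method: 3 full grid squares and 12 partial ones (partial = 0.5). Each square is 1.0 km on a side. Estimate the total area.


effective squares = 3 + 12 * 0.5 = 9.0
area = 9.0 * 1.0 = 9.0 km^2

9.0 km^2


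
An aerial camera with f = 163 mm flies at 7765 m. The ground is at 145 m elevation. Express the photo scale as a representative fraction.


scale = f / (H - h) = 163 mm / 7620 m = 163 / 7620000 = 1:46748

1:46748


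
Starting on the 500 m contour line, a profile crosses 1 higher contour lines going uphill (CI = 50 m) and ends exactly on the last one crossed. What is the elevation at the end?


elevation = 500 + 1 * 50 = 550 m

550 m


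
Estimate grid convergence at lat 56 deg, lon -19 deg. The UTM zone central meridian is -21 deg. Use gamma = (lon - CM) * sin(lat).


gamma = (-19 - -21) * sin(56) = 2 * 0.829038 = 1.658 degrees

1.658 degrees


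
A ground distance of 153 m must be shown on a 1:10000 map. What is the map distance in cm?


map_cm = 153 * 100 / 10000 = 1.53 cm

1.53 cm


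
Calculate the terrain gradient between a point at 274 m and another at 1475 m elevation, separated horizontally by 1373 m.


gradient = (1475 - 274) / 1373 = 1201 / 1373 = 0.8747

0.8747


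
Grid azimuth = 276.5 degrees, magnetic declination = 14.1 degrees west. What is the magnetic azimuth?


magnetic azimuth = grid azimuth - declination (east +ve)
mag_az = 276.5 - -14.1 = 290.6 degrees

290.6 degrees


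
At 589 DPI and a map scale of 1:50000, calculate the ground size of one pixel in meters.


pixel_cm = 2.54 / 589 ≈ 0.004312 cm
ground = pixel_cm * 50000 / 100 = 2.54 * 50000 / (589 * 100) = 127000 / 58900 ≈ 2.16 m

2.16 m


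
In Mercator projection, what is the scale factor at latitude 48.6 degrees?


SF = 1 / cos(48.6) = 1 / 0.661312 = 1.512

1.512


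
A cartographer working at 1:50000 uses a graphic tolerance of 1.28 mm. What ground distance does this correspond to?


ground = 1.28 mm * 50000 / 1000 = 64.0 m

64.0 m


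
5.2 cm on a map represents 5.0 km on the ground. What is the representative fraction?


ground = 5.0 km = 500000 cm; RF denominator = ground / map = 500000 / 5.2 ≈ 96154; RF = 1:96154

1:96154


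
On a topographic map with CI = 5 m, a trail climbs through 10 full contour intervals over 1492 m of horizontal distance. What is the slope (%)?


elevation change = 10 * 5 = 50 m
slope = 50 / 1492 * 100 = 3.4%

3.4%


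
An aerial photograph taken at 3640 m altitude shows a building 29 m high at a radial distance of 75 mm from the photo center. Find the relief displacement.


d = h * r / H = 29 * 75 / 3640 = 0.6 mm

0.6 mm


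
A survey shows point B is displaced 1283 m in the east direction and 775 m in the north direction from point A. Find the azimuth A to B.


az = atan2(1283, 775) = 58.9 deg
adjusted to 0-360: 58.9 degrees

58.9 degrees


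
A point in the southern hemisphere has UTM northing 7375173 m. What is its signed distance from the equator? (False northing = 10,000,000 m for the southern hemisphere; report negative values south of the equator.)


For southern: actual = 7375173 - 10000000 = -2624827 m

-2624827 m


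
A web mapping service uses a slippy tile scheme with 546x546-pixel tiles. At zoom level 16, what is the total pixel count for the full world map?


tiles per axis = 2^16 = 65536
total tiles = 65536^2 = 4294967296
pixels per axis = 65536 * 546 = 35782656
total pixels = 35782656^2 = 1280398470414336

1280398470414336 pixels


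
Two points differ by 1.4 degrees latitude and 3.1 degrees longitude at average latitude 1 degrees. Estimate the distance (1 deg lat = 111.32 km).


dlat_km = 1.4 * 111.32 = 155.848
dlon_km = 3.1 * 111.32 * cos(1) ≈ 345.039
dist = sqrt(155.848^2 + 345.039^2) ≈ 378.6 km

378.6 km


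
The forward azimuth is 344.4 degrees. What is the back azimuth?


back azimuth = (344.4 + 180) mod 360 = 164.4 degrees

164.4 degrees


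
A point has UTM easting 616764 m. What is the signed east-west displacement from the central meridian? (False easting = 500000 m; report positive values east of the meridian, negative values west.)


displacement = 616764 - 500000 = 116764 m

116764 m


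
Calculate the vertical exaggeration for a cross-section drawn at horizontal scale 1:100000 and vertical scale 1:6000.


VE = horizontal_scale / vertical_scale = 100000 / 6000 ≈ 16.7

16.7x


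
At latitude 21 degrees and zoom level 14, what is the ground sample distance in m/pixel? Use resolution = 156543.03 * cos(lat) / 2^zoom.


res = 156543.03 * cos(21) / 2^14 = 156543.03 * 0.93358043 / 16384 = 8.92 m/pixel

8.92 m/pixel


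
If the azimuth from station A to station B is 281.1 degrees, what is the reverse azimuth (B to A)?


back azimuth = (281.1 + 180) mod 360 = 101.1 degrees

101.1 degrees


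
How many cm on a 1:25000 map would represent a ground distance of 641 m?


map_cm = 641 * 100 / 25000 = 2.564 cm ≈ 2.56 cm

2.56 cm


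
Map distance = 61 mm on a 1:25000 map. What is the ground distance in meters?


ground = 61 mm * 25000 / 1000 = 1525.0 m

1525.0 m


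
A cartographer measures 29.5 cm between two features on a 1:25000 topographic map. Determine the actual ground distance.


ground = 29.5 cm * 25000 / 100 = 7375.0 m = 7.375 km

7.375 km


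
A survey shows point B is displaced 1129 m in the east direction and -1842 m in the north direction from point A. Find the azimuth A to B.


az = atan2(1129, -1842) = 148.5 deg
adjusted to 0-360: 148.5 degrees

148.5 degrees


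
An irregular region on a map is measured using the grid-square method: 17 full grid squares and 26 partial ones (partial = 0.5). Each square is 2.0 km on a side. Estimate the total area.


effective squares = 17 + 26 * 0.5 = 30.0
area = 30.0 * 4.0 = 120.0 km^2

120.0 km^2


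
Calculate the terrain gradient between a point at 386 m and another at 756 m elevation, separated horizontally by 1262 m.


gradient = (756 - 386) / 1262 = 370 / 1262 = 0.2932

0.2932


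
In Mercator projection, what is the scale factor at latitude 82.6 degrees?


SF = 1 / cos(82.6) = 1 / 0.128796 = 7.764

7.764


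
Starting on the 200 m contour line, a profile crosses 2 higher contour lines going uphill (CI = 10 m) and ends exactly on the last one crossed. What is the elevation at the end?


elevation = 200 + 2 * 10 = 220 m

220 m


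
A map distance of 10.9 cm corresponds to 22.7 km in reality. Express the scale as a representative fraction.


ground = 22.7 km = 2270000 cm; RF denominator = ground / map = 2270000 / 10.9 ≈ 208257; RF = 1:208257

1:208257


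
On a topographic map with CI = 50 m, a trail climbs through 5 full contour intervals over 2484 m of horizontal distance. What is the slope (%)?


elevation change = 5 * 50 = 250 m
slope = 250 / 2484 * 100 = 10.1%

10.1%


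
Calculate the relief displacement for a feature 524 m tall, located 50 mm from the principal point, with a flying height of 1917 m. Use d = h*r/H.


d = h * r / H = 524 * 50 / 1917 = 13.67 mm

13.67 mm


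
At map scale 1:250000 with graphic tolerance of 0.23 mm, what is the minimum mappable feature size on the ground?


ground = 0.23 mm * 250000 / 1000 = 57.5 m

57.5 m


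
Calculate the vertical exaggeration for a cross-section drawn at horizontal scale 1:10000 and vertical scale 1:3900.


VE = horizontal_scale / vertical_scale = 10000 / 3900 ≈ 2.6

2.6x


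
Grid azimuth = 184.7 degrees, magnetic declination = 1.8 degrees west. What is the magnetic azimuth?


magnetic azimuth = grid azimuth - declination (east +ve)
mag_az = 184.7 - -1.8 = 186.5 degrees

186.5 degrees


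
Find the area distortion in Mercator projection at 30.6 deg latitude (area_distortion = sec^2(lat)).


area_distortion = 1/cos^2(30.6) = 1.35

1.35


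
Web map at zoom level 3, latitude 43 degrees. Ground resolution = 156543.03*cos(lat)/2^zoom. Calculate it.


res = 156543.03 * cos(43) / 2^3 = 156543.03 * 0.7313537 / 8 = 14311.04 m/pixel

14311.04 m/pixel


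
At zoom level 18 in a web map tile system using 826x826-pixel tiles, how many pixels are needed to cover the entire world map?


tiles per axis = 2^18 = 262144
total tiles = 262144^2 = 68719476736
pixels per axis = 262144 * 826 = 216530944
total pixels = 216530944^2 = 46885649709531136

46885649709531136 pixels


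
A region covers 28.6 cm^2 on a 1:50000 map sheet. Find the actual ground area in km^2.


ground_area = 28.6 * (50000/100)^2 = 7150000.0 m^2 = 7.15 km^2

7.15 km^2


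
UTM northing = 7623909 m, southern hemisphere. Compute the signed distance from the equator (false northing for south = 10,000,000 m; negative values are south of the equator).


For southern: actual = 7623909 - 10000000 = -2376091 m

-2376091 m


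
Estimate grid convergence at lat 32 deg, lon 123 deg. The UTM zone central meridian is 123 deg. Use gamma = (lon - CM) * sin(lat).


gamma = (123 - 123) * sin(32) = 0 * 0.529919 = 0.0 degrees

0.0 degrees


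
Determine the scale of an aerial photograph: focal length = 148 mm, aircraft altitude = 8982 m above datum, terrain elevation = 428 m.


scale = f / (H - h) = 148 mm / 8554 m = 148 / 8554000 = 1:57797

1:57797


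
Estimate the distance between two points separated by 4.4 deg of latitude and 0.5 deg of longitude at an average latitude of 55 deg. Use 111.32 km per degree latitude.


dlat_km = 4.4 * 111.32 = 489.808
dlon_km = 0.5 * 111.32 * cos(55) ≈ 31.925
dist = sqrt(489.808^2 + 31.925^2) ≈ 490.8 km

490.8 km


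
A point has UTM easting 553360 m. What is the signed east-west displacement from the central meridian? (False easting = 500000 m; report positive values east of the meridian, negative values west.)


displacement = 553360 - 500000 = 53360 m

53360 m


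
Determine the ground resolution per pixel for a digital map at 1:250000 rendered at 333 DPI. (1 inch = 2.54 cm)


pixel_cm = 2.54 / 333 ≈ 0.007628 cm
ground = pixel_cm * 250000 / 100 = 2.54 * 250000 / (333 * 100) = 635000 / 33300 ≈ 19.07 m

19.07 m


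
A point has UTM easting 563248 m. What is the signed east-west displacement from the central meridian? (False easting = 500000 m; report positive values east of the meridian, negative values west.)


displacement = 563248 - 500000 = 63248 m

63248 m


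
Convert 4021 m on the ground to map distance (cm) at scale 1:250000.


map_cm = 4021 * 100 / 250000 = 1.6084 cm ≈ 1.61 cm

1.61 cm


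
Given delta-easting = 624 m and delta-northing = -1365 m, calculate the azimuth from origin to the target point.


az = atan2(624, -1365) = 155.4 deg
adjusted to 0-360: 155.4 degrees

155.4 degrees


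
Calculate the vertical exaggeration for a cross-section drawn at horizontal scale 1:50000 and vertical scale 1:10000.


VE = horizontal_scale / vertical_scale = 50000 / 10000 = 5.0

5.0x


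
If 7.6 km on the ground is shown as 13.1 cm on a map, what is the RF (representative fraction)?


ground = 7.6 km = 760000 cm; RF denominator = ground / map = 760000 / 13.1 ≈ 58015; RF = 1:58015

1:58015


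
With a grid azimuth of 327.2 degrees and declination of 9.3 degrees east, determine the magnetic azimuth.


magnetic azimuth = grid azimuth - declination (east +ve)
mag_az = 327.2 - 9.3 = 317.9 degrees

317.9 degrees


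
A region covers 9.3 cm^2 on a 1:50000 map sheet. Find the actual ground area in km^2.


ground_area = 9.3 * (50000/100)^2 = 2325000.0 m^2 = 2.325 km^2

2.325 km^2


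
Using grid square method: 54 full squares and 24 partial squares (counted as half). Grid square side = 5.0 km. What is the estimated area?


effective squares = 54 + 24 * 0.5 = 66.0
area = 66.0 * 25.0 = 1650.0 km^2

1650.0 km^2


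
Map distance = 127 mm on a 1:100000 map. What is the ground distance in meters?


ground = 127 mm * 100000 / 1000 = 12700.0 m

12700.0 m


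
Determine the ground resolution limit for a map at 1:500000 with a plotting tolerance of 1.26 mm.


ground = 1.26 mm * 500000 / 1000 = 630.0 m

630.0 m


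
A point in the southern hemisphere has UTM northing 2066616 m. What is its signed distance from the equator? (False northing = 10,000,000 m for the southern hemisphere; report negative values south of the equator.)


For southern: actual = 2066616 - 10000000 = -7933384 m

-7933384 m


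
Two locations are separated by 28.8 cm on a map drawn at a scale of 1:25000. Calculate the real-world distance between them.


ground = 28.8 cm * 25000 / 100 = 7200.0 m = 7.2 km

7.2 km


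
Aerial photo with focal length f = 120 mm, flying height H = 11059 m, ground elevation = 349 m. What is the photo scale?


scale = f / (H - h) = 120 mm / 10710 m = 120 / 10710000 = 1:89250

1:89250


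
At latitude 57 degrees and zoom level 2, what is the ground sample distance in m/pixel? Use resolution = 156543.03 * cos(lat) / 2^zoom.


res = 156543.03 * cos(57) / 2^2 = 156543.03 * 0.54463904 / 4 = 21314.86 m/pixel

21314.86 m/pixel


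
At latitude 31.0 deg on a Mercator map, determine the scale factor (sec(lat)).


SF = 1 / cos(31.0) = 1 / 0.857167 = 1.167

1.167


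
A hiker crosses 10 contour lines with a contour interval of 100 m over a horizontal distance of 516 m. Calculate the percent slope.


elevation change = 10 * 100 = 1000 m
slope = 1000 / 516 * 100 = 193.8%

193.8%


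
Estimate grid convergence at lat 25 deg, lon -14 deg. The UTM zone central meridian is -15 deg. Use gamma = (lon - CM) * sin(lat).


gamma = (-14 - -15) * sin(25) = 1 * 0.422618 = 0.423 degrees

0.423 degrees


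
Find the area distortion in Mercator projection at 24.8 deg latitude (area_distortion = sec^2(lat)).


area_distortion = 1/cos^2(24.8) = 1.214

1.214


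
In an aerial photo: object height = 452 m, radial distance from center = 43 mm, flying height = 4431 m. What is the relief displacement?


d = h * r / H = 452 * 43 / 4431 = 4.39 mm

4.39 mm


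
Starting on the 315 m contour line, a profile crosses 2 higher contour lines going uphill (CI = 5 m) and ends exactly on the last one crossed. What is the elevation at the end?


elevation = 315 + 2 * 5 = 325 m

325 m


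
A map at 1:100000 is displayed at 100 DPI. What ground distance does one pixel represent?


pixel_cm = 2.54 / 100 = 0.0254 cm
ground = pixel_cm * 100000 / 100 = 2.54 * 100000 / (100 * 100) = 254000 / 10000 = 25.4 m

25.4 m


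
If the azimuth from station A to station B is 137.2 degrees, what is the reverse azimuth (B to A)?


back azimuth = (137.2 + 180) mod 360 = 317.2 degrees

317.2 degrees


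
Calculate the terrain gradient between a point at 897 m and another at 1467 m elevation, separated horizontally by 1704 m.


gradient = (1467 - 897) / 1704 = 570 / 1704 = 0.3345

0.3345


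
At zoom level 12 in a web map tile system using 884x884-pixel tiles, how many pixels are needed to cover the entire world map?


tiles per axis = 2^12 = 4096
total tiles = 4096^2 = 16777216
pixels per axis = 4096 * 884 = 3620864
total pixels = 3620864^2 = 13110656106496

13110656106496 pixels


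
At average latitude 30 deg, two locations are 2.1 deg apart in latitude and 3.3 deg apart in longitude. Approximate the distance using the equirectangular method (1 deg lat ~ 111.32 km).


dlat_km = 2.1 * 111.32 = 233.772
dlon_km = 3.3 * 111.32 * cos(30) ≈ 318.14
dist = sqrt(233.772^2 + 318.14^2) ≈ 394.8 km

394.8 km


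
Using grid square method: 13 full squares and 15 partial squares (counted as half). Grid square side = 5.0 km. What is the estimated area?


effective squares = 13 + 15 * 0.5 = 20.5
area = 20.5 * 25.0 = 512.5 km^2

512.5 km^2


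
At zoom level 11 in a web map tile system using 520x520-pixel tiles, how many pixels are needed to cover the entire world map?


tiles per axis = 2^11 = 2048
total tiles = 2048^2 = 4194304
pixels per axis = 2048 * 520 = 1064960
total pixels = 1064960^2 = 1134139801600

1134139801600 pixels


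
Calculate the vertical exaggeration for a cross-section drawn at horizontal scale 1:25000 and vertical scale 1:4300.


VE = horizontal_scale / vertical_scale = 25000 / 4300 ≈ 5.8

5.8x


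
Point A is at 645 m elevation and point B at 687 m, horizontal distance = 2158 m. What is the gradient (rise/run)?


gradient = (687 - 645) / 2158 = 42 / 2158 = 0.0195

0.0195


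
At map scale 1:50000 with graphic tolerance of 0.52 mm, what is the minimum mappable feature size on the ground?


ground = 0.52 mm * 50000 / 1000 = 26.0 m

26.0 m


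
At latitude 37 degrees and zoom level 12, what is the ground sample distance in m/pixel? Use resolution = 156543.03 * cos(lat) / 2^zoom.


res = 156543.03 * cos(37) / 2^12 = 156543.03 * 0.79863551 / 4096 = 30.52 m/pixel

30.52 m/pixel


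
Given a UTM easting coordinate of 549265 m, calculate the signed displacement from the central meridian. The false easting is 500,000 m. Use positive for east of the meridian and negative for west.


displacement = 549265 - 500000 = 49265 m

49265 m


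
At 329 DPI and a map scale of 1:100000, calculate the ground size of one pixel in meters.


pixel_cm = 2.54 / 329 ≈ 0.00772 cm
ground = pixel_cm * 100000 / 100 = 2.54 * 100000 / (329 * 100) = 254000 / 32900 ≈ 7.72 m

7.72 m


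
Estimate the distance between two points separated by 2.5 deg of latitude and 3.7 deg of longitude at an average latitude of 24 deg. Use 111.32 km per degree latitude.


dlat_km = 2.5 * 111.32 = 278.3
dlon_km = 3.7 * 111.32 * cos(24) ≈ 376.275
dist = sqrt(278.3^2 + 376.275^2) ≈ 468.0 km

468.0 km


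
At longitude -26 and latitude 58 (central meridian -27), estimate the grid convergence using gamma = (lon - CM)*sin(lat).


gamma = (-26 - -27) * sin(58) = 1 * 0.848048 = 0.848 degrees

0.848 degrees


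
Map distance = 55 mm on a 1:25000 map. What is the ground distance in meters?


ground = 55 mm * 25000 / 1000 = 1375.0 m

1375.0 m


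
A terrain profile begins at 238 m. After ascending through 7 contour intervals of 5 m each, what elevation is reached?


elevation = 238 + 7 * 5 = 273 m

273 m


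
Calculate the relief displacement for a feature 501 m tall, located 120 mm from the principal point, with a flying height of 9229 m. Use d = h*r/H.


d = h * r / H = 501 * 120 / 9229 = 6.51 mm

6.51 mm


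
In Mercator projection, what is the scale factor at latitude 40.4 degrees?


SF = 1 / cos(40.4) = 1 / 0.761538 = 1.313

1.313


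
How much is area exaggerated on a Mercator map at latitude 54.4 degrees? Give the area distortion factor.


area_distortion = 1/cos^2(54.4) = 2.951

2.951


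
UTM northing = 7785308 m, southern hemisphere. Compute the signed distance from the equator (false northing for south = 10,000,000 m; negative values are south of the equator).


For southern: actual = 7785308 - 10000000 = -2214692 m

-2214692 m


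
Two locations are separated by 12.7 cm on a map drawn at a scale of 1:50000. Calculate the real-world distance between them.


ground = 12.7 cm * 50000 / 100 = 6350.0 m = 6.35 km

6.35 km


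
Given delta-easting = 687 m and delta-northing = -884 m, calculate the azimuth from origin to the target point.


az = atan2(687, -884) = 142.1 deg
adjusted to 0-360: 142.1 degrees

142.1 degrees


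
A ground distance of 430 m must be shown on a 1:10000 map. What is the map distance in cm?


map_cm = 430 * 100 / 10000 = 4.3 cm

4.3 cm


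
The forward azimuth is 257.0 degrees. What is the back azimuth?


back azimuth = (257.0 + 180) mod 360 = 77.0 degrees

77.0 degrees


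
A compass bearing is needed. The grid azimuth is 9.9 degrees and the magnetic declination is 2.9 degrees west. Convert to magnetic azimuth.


magnetic azimuth = grid azimuth - declination (east +ve)
mag_az = 9.9 - -2.9 = 12.8 degrees

12.8 degrees


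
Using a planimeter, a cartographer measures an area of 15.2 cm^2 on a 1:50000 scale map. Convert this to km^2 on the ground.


ground_area = 15.2 * (50000/100)^2 = 3800000.0 m^2 = 3.8 km^2

3.8 km^2


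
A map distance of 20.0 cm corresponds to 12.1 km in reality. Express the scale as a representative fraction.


ground = 12.1 km = 1210000 cm; RF denominator = ground / map = 1210000 / 20.0 = 60500; RF = 1:60500

1:60500
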